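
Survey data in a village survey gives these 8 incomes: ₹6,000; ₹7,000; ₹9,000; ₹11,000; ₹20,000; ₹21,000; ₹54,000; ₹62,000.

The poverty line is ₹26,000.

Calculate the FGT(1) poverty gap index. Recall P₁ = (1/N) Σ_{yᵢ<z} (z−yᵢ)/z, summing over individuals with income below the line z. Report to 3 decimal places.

0.394

Below the line: ₹6,000, ₹7,000, ₹9,000, ₹11,000, ₹20,000, ₹21,000 (q = 6 of N = 8).
Gap ratios (z−y)/z: (26000−6000)/26000 = 0.7692; (26000−7000)/26000 = 0.7308; (26000−9000)/26000 = 0.6538; (26000−11000)/26000 = 0.5769; (26000−20000)/26000 = 0.2308; (26000−21000)/26000 = 0.1923.
Σ = 3.153846. Dividing by the full population N = 8 gives P₁ = 0.394.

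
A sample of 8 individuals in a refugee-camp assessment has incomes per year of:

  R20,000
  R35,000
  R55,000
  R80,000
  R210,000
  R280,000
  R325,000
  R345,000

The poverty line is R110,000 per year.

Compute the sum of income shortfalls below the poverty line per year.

Below the line: R20,000, R35,000, R55,000, R80,000 (q = 4 of N = 8).
Individual gaps: 110000−20000 = 90000; 110000−35000 = 75000; 110000−55000 = 55000; 110000−80000 = 30000.
Aggregate gap = R250,000.

R250,000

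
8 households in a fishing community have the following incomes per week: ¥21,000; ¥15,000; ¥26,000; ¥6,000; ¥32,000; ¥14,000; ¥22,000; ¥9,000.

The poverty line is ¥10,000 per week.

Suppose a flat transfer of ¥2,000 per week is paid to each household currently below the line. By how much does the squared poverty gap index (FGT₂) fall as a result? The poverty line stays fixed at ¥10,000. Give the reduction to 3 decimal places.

0.016

Before: below the line — ¥6,000, ¥9,000; squared poverty gap index (FGT₂) = 0.02125.
After the ¥2,000 transfer: below the line — ¥8,000; squared poverty gap index (FGT₂) = 0.00500.
Reduction = 0.02125 − 0.00500 = 0.016.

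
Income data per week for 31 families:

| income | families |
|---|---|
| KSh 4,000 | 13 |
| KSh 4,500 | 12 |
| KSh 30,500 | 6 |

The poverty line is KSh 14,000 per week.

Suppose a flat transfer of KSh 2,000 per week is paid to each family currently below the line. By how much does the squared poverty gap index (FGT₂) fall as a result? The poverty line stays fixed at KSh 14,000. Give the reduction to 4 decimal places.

0.1442

Before: below the line — 13×KSh 4,000, 12×KSh 4,500; squared poverty gap index (FGT₂) = 0.392199.
After the KSh 2,000 transfer: below the line — 13×KSh 6,000, 12×KSh 6,500; squared poverty gap index (FGT₂) = 0.248025.
Reduction = 0.392199 − 0.248025 = 0.1442.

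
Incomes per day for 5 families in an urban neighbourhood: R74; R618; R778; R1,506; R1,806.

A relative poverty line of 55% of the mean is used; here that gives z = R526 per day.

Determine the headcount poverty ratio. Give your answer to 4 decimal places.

1 of the 5 families have income below R526.
H = 1/5 = 0.2000.

0.2000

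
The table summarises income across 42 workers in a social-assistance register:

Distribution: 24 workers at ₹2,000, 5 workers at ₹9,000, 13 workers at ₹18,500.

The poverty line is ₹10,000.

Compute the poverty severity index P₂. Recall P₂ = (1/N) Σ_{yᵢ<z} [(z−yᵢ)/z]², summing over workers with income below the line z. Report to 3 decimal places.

0.367

Poor units: 24×₹2,000, 5×₹9,000 (q = 29 of N = 42).
Gap ratios (z−y)/z: (10000−2000)/10000 = 0.8000 (×24); (10000−9000)/10000 = 0.1000 (×5).
Squared: 0.6400 (×24); 0.0100 (×5).
Sum = 15.410000; P₂ = 15.410000 / 42 = 0.367.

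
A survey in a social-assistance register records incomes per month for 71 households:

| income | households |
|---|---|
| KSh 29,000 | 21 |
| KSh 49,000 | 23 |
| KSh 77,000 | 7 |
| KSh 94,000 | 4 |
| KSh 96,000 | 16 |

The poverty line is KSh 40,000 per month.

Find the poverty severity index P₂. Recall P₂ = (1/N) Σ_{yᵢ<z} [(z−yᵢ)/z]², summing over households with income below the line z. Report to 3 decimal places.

0.022

Incomes under z: 21×KSh 29,000 (q = 21 of N = 71).
Normalized shortfalls: (40000−29000)/40000 = 0.2750 (×21).
Squared: 0.0756 (×21).
Sum = 1.588125; P₂ = 1.588125 / 71 = 0.022.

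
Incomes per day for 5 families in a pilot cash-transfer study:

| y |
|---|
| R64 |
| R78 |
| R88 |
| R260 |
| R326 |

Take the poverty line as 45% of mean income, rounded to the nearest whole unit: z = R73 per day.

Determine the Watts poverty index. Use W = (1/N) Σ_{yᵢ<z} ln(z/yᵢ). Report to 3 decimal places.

Poor units: R64 (q = 1 of N = 5).
Log shortfalls: ln(73/64) = 0.1316.
W = 0.131576 / 5 = 0.026.

0.026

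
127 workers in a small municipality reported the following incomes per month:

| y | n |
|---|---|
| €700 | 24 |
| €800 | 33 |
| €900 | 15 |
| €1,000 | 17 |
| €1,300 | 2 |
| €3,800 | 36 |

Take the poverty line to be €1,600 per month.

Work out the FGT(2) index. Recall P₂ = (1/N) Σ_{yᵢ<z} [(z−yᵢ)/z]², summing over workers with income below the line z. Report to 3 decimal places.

Poor units: 24×€700, 33×€800, 15×€900, 17×€1,000, 2×€1,300 (q = 91 of N = 127).
Relative gaps: (1600−700)/1600 = 0.5625 (×24); (1600−800)/1600 = 0.5000 (×33); (1600−900)/1600 = 0.4375 (×15); (1600−1000)/1600 = 0.3750 (×17); (1600−1300)/1600 = 0.1875 (×2).
Squared: 0.3164 (×24); 0.2500 (×33); 0.1914 (×15); 0.1406 (×17); 0.0352 (×2).
Sum = 21.175781; P₂ = 21.175781 / 127 = 0.167.

0.167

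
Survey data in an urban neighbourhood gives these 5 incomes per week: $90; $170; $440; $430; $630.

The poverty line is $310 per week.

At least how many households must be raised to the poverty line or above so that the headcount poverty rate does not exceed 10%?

2 of the 5 households are poor, so H = 2/5 = 0.400.
A headcount ratio of at most 10% allows at most ⌊0.10 × 5⌋ = 0 poor households.
So at least 2 − 0 = 2 must be lifted.

2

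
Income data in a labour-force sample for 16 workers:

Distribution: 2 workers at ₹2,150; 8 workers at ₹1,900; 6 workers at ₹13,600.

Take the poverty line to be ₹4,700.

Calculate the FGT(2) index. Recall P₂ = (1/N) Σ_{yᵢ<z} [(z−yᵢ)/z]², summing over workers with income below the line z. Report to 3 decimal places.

Below the line: 8×₹1,900, 2×₹2,150 (q = 10 of N = 16).
Gap ratios (z−y)/z: (4700−1900)/4700 = 0.5957 (×8); (4700−2150)/4700 = 0.5426 (×2).
Squared: 0.3549 (×8); 0.2944 (×2).
Sum = 3.428022; P₂ = 3.428022 / 16 = 0.214.

0.214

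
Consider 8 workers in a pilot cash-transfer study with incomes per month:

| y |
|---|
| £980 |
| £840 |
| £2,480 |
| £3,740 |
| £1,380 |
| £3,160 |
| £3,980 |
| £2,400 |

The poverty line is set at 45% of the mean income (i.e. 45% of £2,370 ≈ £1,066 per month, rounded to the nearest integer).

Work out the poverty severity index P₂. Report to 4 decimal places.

0.0064

Incomes under z: £840, £980 (q = 2 of N = 8).
Relative gaps: (1066−840)/1066 = 0.2120; (1066−980)/1066 = 0.0807.
Squared: 0.0449; 0.0065.
Sum = 0.051456; P₂ = 0.051456 / 8 = 0.0064.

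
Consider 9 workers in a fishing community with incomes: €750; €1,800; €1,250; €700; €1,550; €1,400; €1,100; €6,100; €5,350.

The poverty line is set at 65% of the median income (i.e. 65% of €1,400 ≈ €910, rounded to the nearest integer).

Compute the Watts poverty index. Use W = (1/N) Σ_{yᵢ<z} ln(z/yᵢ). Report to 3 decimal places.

0.051

Poor units: €700, €750 (q = 2 of N = 9).
Log gaps: ln(910/700) = 0.2624; ln(910/750) = 0.1934.
W = 0.455736 / 9 = 0.051.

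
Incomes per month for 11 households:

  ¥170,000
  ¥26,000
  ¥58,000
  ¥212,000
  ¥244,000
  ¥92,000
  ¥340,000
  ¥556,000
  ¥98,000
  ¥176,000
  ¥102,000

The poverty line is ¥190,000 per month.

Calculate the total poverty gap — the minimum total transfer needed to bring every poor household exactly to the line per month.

¥608,000

Poor units: ¥26,000, ¥58,000, ¥92,000, ¥98,000, ¥102,000, ¥170,000, ¥176,000 (q = 7 of N = 11).
Individual gaps: 190000−26000 = 164000; 190000−58000 = 132000; 190000−92000 = 98000; 190000−98000 = 92000; 190000−102000 = 88000; 190000−170000 = 20000; 190000−176000 = 14000.
Aggregate gap = ¥608,000.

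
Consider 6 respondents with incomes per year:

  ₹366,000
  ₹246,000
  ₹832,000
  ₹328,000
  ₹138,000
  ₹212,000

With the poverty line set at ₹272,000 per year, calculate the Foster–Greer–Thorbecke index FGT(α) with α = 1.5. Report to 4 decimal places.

Below the line: ₹138,000, ₹212,000, ₹246,000 (q = 3 of N = 6).
Relative gaps: (272000−138000)/272000 = 0.4926; (272000−212000)/272000 = 0.2206; (272000−246000)/272000 = 0.0956.
Raised to α = 1.5: 0.34578; 0.10360; 0.02955.
Sum = 0.478940; FGT(1.5) = 0.478940 / 6 = 0.0798.

0.0798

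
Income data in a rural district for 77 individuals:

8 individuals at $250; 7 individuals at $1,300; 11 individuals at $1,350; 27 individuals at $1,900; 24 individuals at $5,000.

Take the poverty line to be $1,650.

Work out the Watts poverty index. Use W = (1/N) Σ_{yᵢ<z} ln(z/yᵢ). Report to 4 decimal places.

Poor units: 8×$250, 7×$1,300, 11×$1,350 (q = 26 of N = 77).
Log gaps: ln(1650/250) = 1.8871 (×8); ln(1650/1300) = 0.2384 (×7); ln(1650/1350) = 0.2007 (×11).
W = 18.972812 / 77 = 0.2464.

0.2464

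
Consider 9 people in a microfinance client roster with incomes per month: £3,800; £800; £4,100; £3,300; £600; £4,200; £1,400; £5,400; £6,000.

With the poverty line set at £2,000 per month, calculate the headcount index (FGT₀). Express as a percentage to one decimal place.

33.3%

3 of the 9 people have income below £2,000.
H = 3/9 = 33.3%.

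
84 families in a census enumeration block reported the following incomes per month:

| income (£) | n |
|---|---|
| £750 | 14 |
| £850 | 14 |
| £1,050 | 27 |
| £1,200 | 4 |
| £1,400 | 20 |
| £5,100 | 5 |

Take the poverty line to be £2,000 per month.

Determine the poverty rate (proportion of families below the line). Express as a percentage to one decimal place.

79 of the 84 families have income below £2,000.
H = 79/84 = 94.0%.

94.0%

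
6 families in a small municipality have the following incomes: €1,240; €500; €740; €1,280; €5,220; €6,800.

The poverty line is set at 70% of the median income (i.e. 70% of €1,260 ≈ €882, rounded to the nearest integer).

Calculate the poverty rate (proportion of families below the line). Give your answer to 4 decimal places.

0.3333

2 of the 6 families have income below €882.
H = 2/6 = 0.3333.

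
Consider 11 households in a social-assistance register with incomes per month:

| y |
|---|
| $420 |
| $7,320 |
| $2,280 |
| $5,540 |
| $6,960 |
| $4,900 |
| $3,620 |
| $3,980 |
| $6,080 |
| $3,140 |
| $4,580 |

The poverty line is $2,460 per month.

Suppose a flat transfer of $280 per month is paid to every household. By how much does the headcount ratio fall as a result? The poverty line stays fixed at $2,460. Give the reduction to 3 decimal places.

0.091

Before: below the line — $420, $2,280; headcount ratio = 0.18182.
After the $280 transfer: below the line — $700; headcount ratio = 0.09091.
Reduction = 0.18182 − 0.09091 = 0.091.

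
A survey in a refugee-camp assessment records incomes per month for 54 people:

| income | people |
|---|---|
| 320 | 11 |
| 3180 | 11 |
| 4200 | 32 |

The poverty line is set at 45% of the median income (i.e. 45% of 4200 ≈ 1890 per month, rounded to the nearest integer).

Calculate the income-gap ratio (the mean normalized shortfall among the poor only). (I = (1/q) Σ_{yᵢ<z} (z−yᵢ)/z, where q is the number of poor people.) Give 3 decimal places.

0.831

Incomes under z: 11×320 (q = 11 of N = 54).
Relative gaps: 0.8307 (×11); sum = 9.137566.
I averages over the q = 11 poor units only: 9.137566 / 11 = 0.831.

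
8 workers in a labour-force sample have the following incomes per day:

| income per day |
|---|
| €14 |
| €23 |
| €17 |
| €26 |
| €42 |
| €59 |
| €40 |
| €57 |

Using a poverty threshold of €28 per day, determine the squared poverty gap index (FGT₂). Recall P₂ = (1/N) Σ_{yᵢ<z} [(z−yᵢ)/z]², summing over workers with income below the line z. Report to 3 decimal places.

Incomes under z: €14, €17, €23, €26 (q = 4 of N = 8).
Gap ratios (z−y)/z: (28−14)/28 = 0.5000; (28−17)/28 = 0.3929; (28−23)/28 = 0.1786; (28−26)/28 = 0.0714.
Squared: 0.2500; 0.1543; 0.0319; 0.0051.
Sum = 0.441327; P₂ = 0.441327 / 8 = 0.055.

0.055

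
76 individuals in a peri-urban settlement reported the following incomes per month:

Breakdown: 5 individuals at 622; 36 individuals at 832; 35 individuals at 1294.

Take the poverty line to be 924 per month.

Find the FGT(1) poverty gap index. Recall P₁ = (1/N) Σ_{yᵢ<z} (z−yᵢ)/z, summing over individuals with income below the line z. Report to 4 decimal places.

Incomes under z: 5×622, 36×832 (q = 41 of N = 76).
Normalized shortfalls: (924−622)/924 = 0.3268 (×5); (924−832)/924 = 0.0996 (×36).
Σ = 5.218615. Dividing by the full population N = 76 gives P₁ = 0.0687.

0.0687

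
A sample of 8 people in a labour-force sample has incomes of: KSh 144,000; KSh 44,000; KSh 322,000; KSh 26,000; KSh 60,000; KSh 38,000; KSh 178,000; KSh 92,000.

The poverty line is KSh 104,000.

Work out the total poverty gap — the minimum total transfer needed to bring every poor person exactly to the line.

KSh 260,000

Below the line: KSh 26,000, KSh 38,000, KSh 44,000, KSh 60,000, KSh 92,000 (q = 5 of N = 8).
Individual gaps: 104000−26000 = 78000; 104000−38000 = 66000; 104000−44000 = 60000; 104000−60000 = 44000; 104000−92000 = 12000.
Aggregate gap = KSh 260,000.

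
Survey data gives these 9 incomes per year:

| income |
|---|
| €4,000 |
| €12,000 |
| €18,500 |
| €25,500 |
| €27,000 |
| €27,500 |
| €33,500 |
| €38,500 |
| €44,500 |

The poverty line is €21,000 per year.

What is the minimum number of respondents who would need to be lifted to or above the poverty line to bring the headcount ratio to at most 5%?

Currently q = 3 of N = 9 are below the line (H = 0.333).
A headcount ratio of at most 5% allows at most ⌊0.05 × 9⌋ = 0 poor respondents.
So at least 3 − 0 = 3 must be lifted.

3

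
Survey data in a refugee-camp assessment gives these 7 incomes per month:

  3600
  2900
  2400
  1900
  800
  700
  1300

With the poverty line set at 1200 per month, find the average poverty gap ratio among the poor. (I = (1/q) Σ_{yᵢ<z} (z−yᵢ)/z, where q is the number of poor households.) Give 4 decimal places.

Below z: 700, 800 (q = 2 of N = 7).
Relative gaps: 0.4167, 0.3333; sum = 0.750000.
I averages over the q = 2 poor units only: 0.750000 / 2 = 0.3750.

0.3750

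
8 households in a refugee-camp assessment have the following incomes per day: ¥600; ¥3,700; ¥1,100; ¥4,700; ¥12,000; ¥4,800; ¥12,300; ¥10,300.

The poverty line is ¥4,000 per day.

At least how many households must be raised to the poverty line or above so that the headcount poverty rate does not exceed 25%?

1

Currently q = 3 of N = 8 are below the line (H = 0.375).
A headcount ratio of at most 25% allows at most ⌊0.25 × 8⌋ = 2 poor households.
So at least 3 − 2 = 1 must be lifted.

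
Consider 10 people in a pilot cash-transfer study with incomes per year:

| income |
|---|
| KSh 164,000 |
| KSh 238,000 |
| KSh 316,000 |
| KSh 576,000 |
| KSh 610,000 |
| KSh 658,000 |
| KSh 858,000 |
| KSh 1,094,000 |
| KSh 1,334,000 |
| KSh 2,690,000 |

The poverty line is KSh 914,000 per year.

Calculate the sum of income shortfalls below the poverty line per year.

KSh 2,978,000

Below the line: KSh 164,000, KSh 238,000, KSh 316,000, KSh 576,000, KSh 610,000, KSh 658,000, KSh 858,000 (q = 7 of N = 10).
Individual gaps: 914000−164000 = 750000; 914000−238000 = 676000; 914000−316000 = 598000; 914000−576000 = 338000; 914000−610000 = 304000; 914000−658000 = 256000; 914000−858000 = 56000.
Aggregate gap = KSh 2,978,000.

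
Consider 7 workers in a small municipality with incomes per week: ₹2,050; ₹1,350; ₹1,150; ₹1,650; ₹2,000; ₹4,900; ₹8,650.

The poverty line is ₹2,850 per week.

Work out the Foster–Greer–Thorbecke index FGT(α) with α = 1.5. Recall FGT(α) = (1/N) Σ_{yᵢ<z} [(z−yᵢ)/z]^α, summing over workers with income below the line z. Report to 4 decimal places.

Below z: ₹1,150, ₹1,350, ₹1,650, ₹2,000, ₹2,050 (q = 5 of N = 7).
Gap ratios (z−y)/z: (2850−1150)/2850 = 0.5965; (2850−1350)/2850 = 0.5263; (2850−1650)/2850 = 0.4211; (2850−2000)/2850 = 0.2982; (2850−2050)/2850 = 0.2807.
Raised to α = 1.5: 0.46069; 0.38183; 0.27322; 0.16288; 0.14872.
Sum = 1.427329; FGT(1.5) = 1.427329 / 7 = 0.2039.

0.2039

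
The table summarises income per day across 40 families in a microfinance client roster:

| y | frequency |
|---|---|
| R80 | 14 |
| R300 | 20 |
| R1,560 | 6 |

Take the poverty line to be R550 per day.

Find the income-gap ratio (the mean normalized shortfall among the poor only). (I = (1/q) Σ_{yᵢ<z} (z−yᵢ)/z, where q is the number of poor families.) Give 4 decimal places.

Poor units: 14×R80, 20×R300 (q = 34 of N = 40).
Shortfall ratios (z−y)/z: 0.8545 (×14), 0.4545 (×20); sum = 21.054545.
The income-gap ratio divides by q (the poor only): 21.054545 / 34 = 0.6193.

0.6193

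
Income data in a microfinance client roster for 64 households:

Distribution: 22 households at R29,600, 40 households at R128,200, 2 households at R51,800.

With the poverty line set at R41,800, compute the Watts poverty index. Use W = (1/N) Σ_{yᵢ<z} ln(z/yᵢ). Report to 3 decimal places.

Incomes under z: 22×R29,600 (q = 22 of N = 64).
Log shortfalls: ln(41800/29600) = 0.3451 (×22).
W = 7.592684 / 64 = 0.119.

0.119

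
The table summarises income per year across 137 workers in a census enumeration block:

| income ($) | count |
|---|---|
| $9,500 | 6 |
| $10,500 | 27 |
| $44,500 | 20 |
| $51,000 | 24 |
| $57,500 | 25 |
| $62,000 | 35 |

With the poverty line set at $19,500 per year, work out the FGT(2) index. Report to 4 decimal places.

Poor units: 6×$9,500, 27×$10,500 (q = 33 of N = 137).
Shortfall ratios: (19500−9500)/19500 = 0.5128 (×6); (19500−10500)/19500 = 0.4615 (×27).
Squared: 0.2630 (×6); 0.2130 (×27).
Sum = 7.329389; P₂ = 7.329389 / 137 = 0.0535.

0.0535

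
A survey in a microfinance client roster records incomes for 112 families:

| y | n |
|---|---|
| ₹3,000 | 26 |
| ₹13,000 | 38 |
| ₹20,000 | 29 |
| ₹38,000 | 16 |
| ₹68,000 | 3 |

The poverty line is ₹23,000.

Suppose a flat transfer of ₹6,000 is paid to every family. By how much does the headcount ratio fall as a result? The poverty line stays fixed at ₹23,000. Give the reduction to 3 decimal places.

0.259

Before: below the line — 26×₹3,000, 38×₹13,000, 29×₹20,000; headcount ratio = 0.83036.
After the ₹6,000 transfer: below the line — 26×₹9,000, 38×₹19,000; headcount ratio = 0.57143.
Reduction = 0.83036 − 0.57143 = 0.259.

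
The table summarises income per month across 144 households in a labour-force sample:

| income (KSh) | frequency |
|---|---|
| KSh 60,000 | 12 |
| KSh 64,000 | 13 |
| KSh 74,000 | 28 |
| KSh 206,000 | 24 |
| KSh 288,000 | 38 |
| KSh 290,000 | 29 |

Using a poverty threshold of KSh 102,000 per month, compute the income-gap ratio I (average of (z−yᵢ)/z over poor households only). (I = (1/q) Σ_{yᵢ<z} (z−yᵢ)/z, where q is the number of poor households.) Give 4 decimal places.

0.3296

Incomes under z: 12×KSh 60,000, 13×KSh 64,000, 28×KSh 74,000 (q = 53 of N = 144).
Relative gaps: 0.4118 (×12), 0.3725 (×13), 0.2745 (×28); sum = 17.470588.
The income-gap ratio divides by q (the poor only): 17.470588 / 53 = 0.3296.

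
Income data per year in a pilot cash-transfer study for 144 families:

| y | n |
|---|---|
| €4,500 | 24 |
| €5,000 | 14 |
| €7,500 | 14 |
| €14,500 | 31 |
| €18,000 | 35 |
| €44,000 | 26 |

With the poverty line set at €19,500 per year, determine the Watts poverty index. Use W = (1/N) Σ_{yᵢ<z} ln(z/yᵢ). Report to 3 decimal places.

0.553

Below the line: 24×€4,500, 14×€5,000, 14×€7,500, 31×€14,500, 35×€18,000 (q = 118 of N = 144).
Log shortfalls: ln(19500/4500) = 1.4663 (×24); ln(19500/5000) = 1.3610 (×14); ln(19500/7500) = 0.9555 (×14); ln(19500/14500) = 0.2963 (×31); ln(19500/18000) = 0.0800 (×35).
W = 79.608657 / 144 = 0.553.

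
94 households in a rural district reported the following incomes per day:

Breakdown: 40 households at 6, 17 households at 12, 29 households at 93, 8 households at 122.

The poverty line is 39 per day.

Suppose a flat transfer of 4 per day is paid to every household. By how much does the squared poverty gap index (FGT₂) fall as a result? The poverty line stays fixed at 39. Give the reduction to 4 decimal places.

Before: below the line — 40×6, 17×12; squared poverty gap index (FGT₂) = 0.391351.
After the 4 transfer: below the line — 40×10, 17×16; squared poverty gap index (FGT₂) = 0.298187.
Reduction = 0.391351 − 0.298187 = 0.0932.

0.0932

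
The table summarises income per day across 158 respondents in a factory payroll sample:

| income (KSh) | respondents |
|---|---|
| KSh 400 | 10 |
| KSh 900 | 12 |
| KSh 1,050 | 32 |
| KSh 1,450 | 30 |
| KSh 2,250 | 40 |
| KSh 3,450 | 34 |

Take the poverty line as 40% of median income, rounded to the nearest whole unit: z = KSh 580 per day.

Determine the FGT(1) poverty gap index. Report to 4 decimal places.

0.0196

Poor units: 10×KSh 400 (q = 10 of N = 158).
Normalized shortfalls: (580−400)/580 = 0.3103 (×10).
Sum of shortfalls = 3.103448; P₁ averages over all N: 3.103448 / 158 = 0.0196.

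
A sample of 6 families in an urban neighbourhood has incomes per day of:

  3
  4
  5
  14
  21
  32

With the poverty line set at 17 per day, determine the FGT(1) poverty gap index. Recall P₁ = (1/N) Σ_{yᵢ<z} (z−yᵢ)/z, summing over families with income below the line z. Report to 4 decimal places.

Below z: 3, 4, 5, 14 (q = 4 of N = 6).
Relative gaps: (17−3)/17 = 0.8235; (17−4)/17 = 0.7647; (17−5)/17 = 0.7059; (17−14)/17 = 0.1765.
Σ = 2.470588. Dividing by the full population N = 6 gives P₁ = 0.4118.

0.4118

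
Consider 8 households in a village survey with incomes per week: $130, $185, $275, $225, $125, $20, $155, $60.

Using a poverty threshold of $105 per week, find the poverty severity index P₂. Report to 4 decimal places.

0.1049

Below z: $20, $60 (q = 2 of N = 8).
Shortfall ratios: (105−20)/105 = 0.8095; (105−60)/105 = 0.4286.
Squared: 0.6553; 0.1837.
Sum = 0.839002; P₂ = 0.839002 / 8 = 0.1049.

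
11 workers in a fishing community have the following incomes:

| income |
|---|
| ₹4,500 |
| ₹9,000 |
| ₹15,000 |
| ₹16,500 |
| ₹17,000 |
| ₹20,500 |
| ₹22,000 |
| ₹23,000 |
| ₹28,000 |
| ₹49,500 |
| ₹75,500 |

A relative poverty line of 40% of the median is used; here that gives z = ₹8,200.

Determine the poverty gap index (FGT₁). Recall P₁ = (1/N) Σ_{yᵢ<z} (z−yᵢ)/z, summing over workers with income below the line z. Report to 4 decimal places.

Incomes under z: ₹4,500 (q = 1 of N = 11).
Normalized shortfalls: (8200−4500)/8200 = 0.4512.
Σ = 0.451220. Dividing by the full population N = 11 gives P₁ = 0.0410.

0.0410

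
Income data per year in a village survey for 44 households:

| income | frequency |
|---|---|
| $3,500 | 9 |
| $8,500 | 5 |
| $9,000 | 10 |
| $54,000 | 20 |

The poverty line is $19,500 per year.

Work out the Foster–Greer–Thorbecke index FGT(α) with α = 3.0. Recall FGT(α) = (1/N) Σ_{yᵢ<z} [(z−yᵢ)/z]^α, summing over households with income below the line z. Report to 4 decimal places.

0.1689

Below the line: 9×$3,500, 5×$8,500, 10×$9,000 (q = 24 of N = 44).
Shortfall ratios: (19500−3500)/19500 = 0.8205 (×9); (19500−8500)/19500 = 0.5641 (×5); (19500−9000)/19500 = 0.5385 (×10).
Raised to α = 3.0: 0.55240 (×9); 0.17950 (×5); 0.15612 (×10).
Sum = 7.430368; FGT(3.0) = 7.430368 / 44 = 0.1689.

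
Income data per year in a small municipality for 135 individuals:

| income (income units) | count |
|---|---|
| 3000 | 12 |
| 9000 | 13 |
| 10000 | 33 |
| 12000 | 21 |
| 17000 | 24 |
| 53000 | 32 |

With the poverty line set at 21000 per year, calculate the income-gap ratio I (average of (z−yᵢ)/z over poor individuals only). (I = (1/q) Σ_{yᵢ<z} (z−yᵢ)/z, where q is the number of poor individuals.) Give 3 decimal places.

Poor units: 12×3000, 13×9000, 33×10000, 21×12000, 24×17000 (q = 103 of N = 135).
Relative gaps: 0.8571 (×12), 0.5714 (×13), 0.5238 (×33), 0.4286 (×21), 0.1905 (×24); sum = 48.571429.
I averages over the q = 103 poor units only: 48.571429 / 103 = 0.472.

0.472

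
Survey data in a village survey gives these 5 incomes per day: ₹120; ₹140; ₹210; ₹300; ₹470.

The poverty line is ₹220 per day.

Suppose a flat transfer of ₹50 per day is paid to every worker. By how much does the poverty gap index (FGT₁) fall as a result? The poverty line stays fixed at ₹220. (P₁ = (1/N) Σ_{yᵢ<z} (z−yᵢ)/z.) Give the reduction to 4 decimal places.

Before: below the line — ₹120, ₹140, ₹210; poverty gap index (FGT₁) = 0.172727.
After the ₹50 transfer: below the line — ₹170, ₹190; poverty gap index (FGT₁) = 0.072727.
Reduction = 0.172727 − 0.072727 = 0.1000.

0.1000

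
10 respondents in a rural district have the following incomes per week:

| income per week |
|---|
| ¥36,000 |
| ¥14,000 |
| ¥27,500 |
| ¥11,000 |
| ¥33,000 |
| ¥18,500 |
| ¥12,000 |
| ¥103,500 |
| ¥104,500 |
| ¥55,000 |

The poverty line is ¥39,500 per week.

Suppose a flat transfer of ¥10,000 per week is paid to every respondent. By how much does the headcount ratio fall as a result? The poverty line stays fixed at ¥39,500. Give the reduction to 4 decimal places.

0.2000

Before: below the line — ¥11,000, ¥12,000, ¥14,000, ¥18,500, ¥27,500, ¥33,000, ¥36,000; headcount ratio = 0.700000.
After the ¥10,000 transfer: below the line — ¥21,000, ¥22,000, ¥24,000, ¥28,500, ¥37,500; headcount ratio = 0.500000.
Reduction = 0.700000 − 0.500000 = 0.2000.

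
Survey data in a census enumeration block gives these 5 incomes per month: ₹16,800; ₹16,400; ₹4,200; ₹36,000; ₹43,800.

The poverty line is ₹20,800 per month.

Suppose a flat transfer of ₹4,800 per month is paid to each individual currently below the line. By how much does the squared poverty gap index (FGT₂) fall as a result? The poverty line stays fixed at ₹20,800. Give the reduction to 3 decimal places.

0.079

Before: below the line — ₹4,200, ₹16,400, ₹16,800; squared poverty gap index (FGT₂) = 0.14373.
After the ₹4,800 transfer: below the line — ₹9,000; squared poverty gap index (FGT₂) = 0.06437.
Reduction = 0.14373 − 0.06437 = 0.079.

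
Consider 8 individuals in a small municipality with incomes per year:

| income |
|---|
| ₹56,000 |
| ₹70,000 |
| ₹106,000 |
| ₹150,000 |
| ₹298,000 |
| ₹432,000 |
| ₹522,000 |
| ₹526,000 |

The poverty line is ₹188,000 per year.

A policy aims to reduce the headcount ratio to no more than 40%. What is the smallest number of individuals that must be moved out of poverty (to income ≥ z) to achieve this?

1

4 of the 8 individuals are poor, so H = 4/8 = 0.500.
A headcount ratio of at most 40% allows at most ⌊0.40 × 8⌋ = 3 poor individuals.
So at least 4 − 3 = 1 must be lifted.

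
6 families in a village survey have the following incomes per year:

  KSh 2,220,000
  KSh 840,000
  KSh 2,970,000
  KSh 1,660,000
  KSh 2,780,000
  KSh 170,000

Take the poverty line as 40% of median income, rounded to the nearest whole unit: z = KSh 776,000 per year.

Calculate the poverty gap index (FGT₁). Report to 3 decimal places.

0.130

Below z: KSh 170,000 (q = 1 of N = 6).
Gap ratios (z−y)/z: (776000−170000)/776000 = 0.7809.
Σ = 0.780928. Dividing by the full population N = 6 gives P₁ = 0.130.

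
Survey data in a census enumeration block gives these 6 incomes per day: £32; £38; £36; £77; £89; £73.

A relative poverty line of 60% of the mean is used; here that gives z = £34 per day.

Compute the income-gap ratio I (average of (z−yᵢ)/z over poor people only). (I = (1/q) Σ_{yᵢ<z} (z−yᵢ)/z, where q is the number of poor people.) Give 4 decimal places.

0.0588

Below the line: £32 (q = 1 of N = 6).
Relative gaps: 0.0588; sum = 0.058824.
I averages over the q = 1 poor units only: 0.058824 / 1 = 0.0588.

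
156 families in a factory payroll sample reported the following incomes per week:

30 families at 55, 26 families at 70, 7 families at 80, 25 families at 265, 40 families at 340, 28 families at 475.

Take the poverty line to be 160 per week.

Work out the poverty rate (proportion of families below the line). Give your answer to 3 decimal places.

0.404

63 of the 156 families have income below 160.
H = 63/156 = 0.404.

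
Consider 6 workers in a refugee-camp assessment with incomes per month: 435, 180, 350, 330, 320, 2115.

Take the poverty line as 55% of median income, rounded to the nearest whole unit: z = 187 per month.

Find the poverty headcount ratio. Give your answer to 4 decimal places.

1 of the 6 workers have income below 187.
H = 1/6 = 0.1667.

0.1667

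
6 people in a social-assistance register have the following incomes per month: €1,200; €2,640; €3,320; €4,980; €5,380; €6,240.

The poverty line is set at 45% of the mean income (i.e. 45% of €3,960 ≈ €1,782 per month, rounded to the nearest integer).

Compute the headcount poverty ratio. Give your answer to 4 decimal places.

0.1667

1 of the 6 people have income below €1,782.
H = 1/6 = 0.1667.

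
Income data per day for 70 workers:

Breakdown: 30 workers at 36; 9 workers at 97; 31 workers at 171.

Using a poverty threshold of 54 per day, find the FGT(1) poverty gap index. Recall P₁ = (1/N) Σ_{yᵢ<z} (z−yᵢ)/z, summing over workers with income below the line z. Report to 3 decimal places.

Below z: 30×36 (q = 30 of N = 70).
Shortfall ratios: (54−36)/54 = 0.3333 (×30).
Sum of shortfalls = 10.000000; P₁ averages over all N: 10.000000 / 70 = 0.143.

0.143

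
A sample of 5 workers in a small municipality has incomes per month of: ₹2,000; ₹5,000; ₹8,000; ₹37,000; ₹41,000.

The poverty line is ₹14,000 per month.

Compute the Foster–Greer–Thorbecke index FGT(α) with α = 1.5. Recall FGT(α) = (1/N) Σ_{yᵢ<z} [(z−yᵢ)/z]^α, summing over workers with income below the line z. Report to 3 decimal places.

0.318

Incomes under z: ₹2,000, ₹5,000, ₹8,000 (q = 3 of N = 5).
Relative gaps: (14000−2000)/14000 = 0.8571; (14000−5000)/14000 = 0.6429; (14000−8000)/14000 = 0.4286.
Raised to α = 1.5: 0.79356; 0.51543; 0.28057.
Sum = 1.589558; FGT(1.5) = 1.589558 / 5 = 0.318.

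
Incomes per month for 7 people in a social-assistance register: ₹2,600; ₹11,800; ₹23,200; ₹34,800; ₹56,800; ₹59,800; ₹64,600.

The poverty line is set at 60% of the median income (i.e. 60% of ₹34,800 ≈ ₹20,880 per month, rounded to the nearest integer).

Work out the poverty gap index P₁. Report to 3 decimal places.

0.187

Below z: ₹2,600, ₹11,800 (q = 2 of N = 7).
Shortfall ratios: (20880−2600)/20880 = 0.8755; (20880−11800)/20880 = 0.4349.
Sum of shortfalls = 1.310345; P₁ averages over all N: 1.310345 / 7 = 0.187.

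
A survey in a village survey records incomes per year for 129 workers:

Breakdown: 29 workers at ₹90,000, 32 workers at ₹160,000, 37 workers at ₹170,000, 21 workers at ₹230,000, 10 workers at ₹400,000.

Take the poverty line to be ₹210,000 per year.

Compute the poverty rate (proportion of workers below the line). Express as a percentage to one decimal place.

98 of the 129 workers have income below ₹210,000.
H = 98/129 = 76.0%.

76.0%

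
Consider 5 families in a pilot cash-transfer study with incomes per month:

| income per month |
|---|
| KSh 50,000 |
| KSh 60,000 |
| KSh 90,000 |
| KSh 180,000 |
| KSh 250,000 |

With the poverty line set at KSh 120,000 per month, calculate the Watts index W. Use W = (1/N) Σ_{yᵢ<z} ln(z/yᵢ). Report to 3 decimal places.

Incomes under z: KSh 50,000, KSh 60,000, KSh 90,000 (q = 3 of N = 5).
Log shortfalls: ln(120000/50000) = 0.8755; ln(120000/60000) = 0.6931; ln(120000/90000) = 0.2877.
W = 1.856298 / 5 = 0.371.

0.371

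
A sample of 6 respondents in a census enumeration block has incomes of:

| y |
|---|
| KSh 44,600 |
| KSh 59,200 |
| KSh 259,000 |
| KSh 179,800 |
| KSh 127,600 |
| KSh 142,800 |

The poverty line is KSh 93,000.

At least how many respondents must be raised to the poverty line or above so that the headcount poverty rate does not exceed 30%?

1

Currently q = 2 of N = 6 are below the line (H = 0.333).
A headcount ratio of at most 30% allows at most ⌊0.30 × 6⌋ = 1 poor respondents.
So at least 2 − 1 = 1 must be lifted.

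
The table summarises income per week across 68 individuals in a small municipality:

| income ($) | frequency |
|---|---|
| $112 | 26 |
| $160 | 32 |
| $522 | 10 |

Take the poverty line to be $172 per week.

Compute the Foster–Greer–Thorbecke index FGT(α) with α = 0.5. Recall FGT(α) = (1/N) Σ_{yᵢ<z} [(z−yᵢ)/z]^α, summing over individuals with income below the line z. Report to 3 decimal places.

Poor units: 26×$112, 32×$160 (q = 58 of N = 68).
Relative gaps: (172−112)/172 = 0.3488 (×26); (172−160)/172 = 0.0698 (×32).
Raised to α = 0.5: 0.59062 (×26); 0.26414 (×32).
Sum = 23.808564; FGT(0.5) = 23.808564 / 68 = 0.350.

0.350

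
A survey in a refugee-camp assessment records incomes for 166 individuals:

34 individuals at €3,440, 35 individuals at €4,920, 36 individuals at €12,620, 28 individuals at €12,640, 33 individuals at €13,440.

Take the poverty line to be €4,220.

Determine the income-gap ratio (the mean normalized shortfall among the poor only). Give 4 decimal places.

0.1848

Incomes under z: 34×€3,440 (q = 34 of N = 166).
Shortfall ratios (z−y)/z: 0.1848 (×34); sum = 6.284360.
I averages over the q = 34 poor units only: 6.284360 / 34 = 0.1848.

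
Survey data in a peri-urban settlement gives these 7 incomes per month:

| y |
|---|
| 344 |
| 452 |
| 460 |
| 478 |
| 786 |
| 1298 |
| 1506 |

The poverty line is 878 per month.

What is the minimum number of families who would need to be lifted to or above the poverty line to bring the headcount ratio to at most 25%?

4

Currently q = 5 of N = 7 are below the line (H = 0.714).
A headcount ratio of at most 25% allows at most ⌊0.25 × 7⌋ = 1 poor families.
So at least 5 − 1 = 4 must be lifted.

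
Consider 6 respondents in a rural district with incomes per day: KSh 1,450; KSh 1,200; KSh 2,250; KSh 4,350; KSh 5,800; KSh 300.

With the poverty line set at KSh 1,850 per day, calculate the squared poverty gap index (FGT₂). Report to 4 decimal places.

Incomes under z: KSh 300, KSh 1,200, KSh 1,450 (q = 3 of N = 6).
Gap ratios (z−y)/z: (1850−300)/1850 = 0.8378; (1850−1200)/1850 = 0.3514; (1850−1450)/1850 = 0.2162.
Squared: 0.7020; 0.1234; 0.0467.
Sum = 0.872169; P₂ = 0.872169 / 6 = 0.1454.

0.1454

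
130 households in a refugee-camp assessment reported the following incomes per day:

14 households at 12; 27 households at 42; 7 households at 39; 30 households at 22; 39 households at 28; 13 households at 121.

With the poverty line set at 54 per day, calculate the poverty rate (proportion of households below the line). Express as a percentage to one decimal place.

117 of the 130 households have income below 54.
H = 117/130 = 90.0%.

90.0%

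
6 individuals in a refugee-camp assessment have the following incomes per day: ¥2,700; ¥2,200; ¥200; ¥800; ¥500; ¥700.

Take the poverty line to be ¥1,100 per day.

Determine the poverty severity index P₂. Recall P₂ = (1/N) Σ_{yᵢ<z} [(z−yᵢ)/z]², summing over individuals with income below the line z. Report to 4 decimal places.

Incomes under z: ¥200, ¥500, ¥700, ¥800 (q = 4 of N = 6).
Normalized shortfalls: (1100−200)/1100 = 0.8182; (1100−500)/1100 = 0.5455; (1100−700)/1100 = 0.3636; (1100−800)/1100 = 0.2727.
Squared: 0.6694; 0.2975; 0.1322; 0.0744.
Sum = 1.173554; P₂ = 1.173554 / 6 = 0.1956.

0.1956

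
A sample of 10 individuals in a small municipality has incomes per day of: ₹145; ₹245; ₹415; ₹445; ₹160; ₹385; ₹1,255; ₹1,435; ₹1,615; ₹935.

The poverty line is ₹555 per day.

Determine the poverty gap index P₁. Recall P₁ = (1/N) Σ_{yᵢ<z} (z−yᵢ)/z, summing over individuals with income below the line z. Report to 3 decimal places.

Incomes under z: ₹145, ₹160, ₹245, ₹385, ₹415, ₹445 (q = 6 of N = 10).
Relative gaps: (555−145)/555 = 0.7387; (555−160)/555 = 0.7117; (555−245)/555 = 0.5586; (555−385)/555 = 0.3063; (555−415)/555 = 0.2523; (555−445)/555 = 0.1982.
Σ = 2.765766. Dividing by the full population N = 10 gives P₁ = 0.277.

0.277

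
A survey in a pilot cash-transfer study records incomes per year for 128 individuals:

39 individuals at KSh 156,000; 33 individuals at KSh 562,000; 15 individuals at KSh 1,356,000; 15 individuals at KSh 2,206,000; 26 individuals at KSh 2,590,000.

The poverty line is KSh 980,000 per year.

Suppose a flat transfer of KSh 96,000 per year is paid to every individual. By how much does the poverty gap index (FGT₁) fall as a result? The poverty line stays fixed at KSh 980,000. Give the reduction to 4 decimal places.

Before: below the line — 39×KSh 156,000, 33×KSh 562,000; poverty gap index (FGT₁) = 0.366151.
After the KSh 96,000 transfer: below the line — 39×KSh 252,000, 33×KSh 658,000; poverty gap index (FGT₁) = 0.311049.
Reduction = 0.366151 − 0.311049 = 0.0551.

0.0551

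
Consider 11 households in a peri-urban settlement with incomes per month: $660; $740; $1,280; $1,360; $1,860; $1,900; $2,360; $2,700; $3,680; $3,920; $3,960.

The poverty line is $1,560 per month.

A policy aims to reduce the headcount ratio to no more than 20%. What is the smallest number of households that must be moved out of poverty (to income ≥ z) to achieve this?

2

Currently q = 4 of N = 11 are below the line (H = 0.364).
A headcount ratio of at most 20% allows at most ⌊0.20 × 11⌋ = 2 poor households.
So at least 4 − 2 = 2 must be lifted.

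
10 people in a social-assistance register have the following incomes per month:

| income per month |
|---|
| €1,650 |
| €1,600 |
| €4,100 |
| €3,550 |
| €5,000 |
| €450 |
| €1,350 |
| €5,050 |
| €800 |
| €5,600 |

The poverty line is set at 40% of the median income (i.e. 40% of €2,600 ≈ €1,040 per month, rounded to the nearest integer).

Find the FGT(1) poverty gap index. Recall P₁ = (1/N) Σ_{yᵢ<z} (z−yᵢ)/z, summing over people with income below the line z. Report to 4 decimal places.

Poor units: €450, €800 (q = 2 of N = 10).
Relative gaps: (1040−450)/1040 = 0.5673; (1040−800)/1040 = 0.2308.
Σ = 0.798077. Dividing by the full population N = 10 gives P₁ = 0.0798.

0.0798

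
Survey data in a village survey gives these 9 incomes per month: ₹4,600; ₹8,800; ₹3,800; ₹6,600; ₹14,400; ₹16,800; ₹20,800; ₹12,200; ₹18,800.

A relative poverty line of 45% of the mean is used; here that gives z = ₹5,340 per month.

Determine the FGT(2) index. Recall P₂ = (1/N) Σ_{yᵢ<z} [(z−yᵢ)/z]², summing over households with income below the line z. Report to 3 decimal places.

Below the line: ₹3,800, ₹4,600 (q = 2 of N = 9).
Normalized shortfalls: (5340−3800)/5340 = 0.2884; (5340−4600)/5340 = 0.1386.
Squared: 0.0832; 0.0192.
Sum = 0.102372; P₂ = 0.102372 / 9 = 0.011.

0.011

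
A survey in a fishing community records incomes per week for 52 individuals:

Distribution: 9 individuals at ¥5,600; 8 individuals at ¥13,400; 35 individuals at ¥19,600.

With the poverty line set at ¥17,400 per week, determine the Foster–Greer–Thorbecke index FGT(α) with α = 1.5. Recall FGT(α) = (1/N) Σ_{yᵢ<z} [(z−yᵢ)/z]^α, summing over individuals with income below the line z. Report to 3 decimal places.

Below the line: 9×¥5,600, 8×¥13,400 (q = 17 of N = 52).
Shortfall ratios: (17400−5600)/17400 = 0.6782 (×9); (17400−13400)/17400 = 0.2299 (×8).
Raised to α = 1.5: 0.55847 (×9); 0.11022 (×8).
Sum = 5.907993; FGT(1.5) = 5.907993 / 52 = 0.114.

0.114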